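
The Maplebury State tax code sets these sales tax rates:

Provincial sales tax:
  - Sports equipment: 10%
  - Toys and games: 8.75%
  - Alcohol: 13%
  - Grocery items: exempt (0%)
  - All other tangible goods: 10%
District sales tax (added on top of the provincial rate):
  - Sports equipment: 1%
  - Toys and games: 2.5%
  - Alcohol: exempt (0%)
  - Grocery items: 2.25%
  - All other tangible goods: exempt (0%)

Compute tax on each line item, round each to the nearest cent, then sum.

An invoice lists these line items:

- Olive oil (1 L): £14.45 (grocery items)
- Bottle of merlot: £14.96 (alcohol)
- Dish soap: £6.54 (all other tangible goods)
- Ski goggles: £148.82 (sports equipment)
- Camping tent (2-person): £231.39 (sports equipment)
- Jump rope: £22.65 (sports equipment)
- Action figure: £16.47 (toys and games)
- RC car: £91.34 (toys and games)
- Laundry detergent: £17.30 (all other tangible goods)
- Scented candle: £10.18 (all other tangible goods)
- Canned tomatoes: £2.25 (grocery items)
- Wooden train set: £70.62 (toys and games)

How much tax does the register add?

Olive oil (1 L) £14.45: grocery items → 0% + 2.25% district = 2.25% → £0.33
Bottle of merlot £14.96: alcohol → 13% + 0% district = 13% → £1.94
Dish soap £6.54: all other tangible goods → 10% + 0% district = 10% → £0.65
Ski goggles £148.82: sports equipment → 10% + 1% district = 11% → £16.37
Camping tent (2-person) £231.39: sports equipment → 10% + 1% district = 11% → £25.45
Jump rope £22.65: sports equipment → 10% + 1% district = 11% → £2.49
Action figure £16.47: toys and games → 8.75% + 2.5% district = 11.25% → £1.85
RC car £91.34: toys and games → 8.75% + 2.5% district = 11.25% → £10.28
Laundry detergent £17.30: all other tangible goods → 10% + 0% district = 10% → £1.73
Scented candle £10.18: all other tangible goods → 10% + 0% district = 10% → £1.02
Canned tomatoes £2.25: grocery items → 0% + 2.25% district = 2.25% → £0.05
Wooden train set £70.62: toys and games → 8.75% + 2.5% district = 11.25% → £7.94
Total tax = £0.33 + £1.94 + £0.65 + £16.37 + £25.45 + £2.49 + £1.85 + £10.28 + £1.73 + £1.02 + £0.05 + £7.94 = £70.10

£70.10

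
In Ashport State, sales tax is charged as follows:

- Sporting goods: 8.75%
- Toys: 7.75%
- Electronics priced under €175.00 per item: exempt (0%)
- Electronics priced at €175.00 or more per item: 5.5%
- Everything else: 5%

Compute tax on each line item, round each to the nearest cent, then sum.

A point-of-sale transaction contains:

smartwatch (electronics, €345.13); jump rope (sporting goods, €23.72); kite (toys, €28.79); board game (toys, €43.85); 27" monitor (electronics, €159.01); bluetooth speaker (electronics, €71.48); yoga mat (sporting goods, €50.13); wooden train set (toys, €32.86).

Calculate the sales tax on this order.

€33.63

Smartwatch €345.13: electronics, €175.00 or more → 5.5% → €18.98
Jump rope €23.72: sporting goods → 8.75% → €2.08
Kite €28.79: toys → 7.75% → €2.23
Board game €43.85: toys → 7.75% → €3.40
27" monitor €159.01: electronics, under €175.00 → 0% → €0.00
Bluetooth speaker €71.48: electronics, under €175.00 → 0% → €0.00
Yoga mat €50.13: sporting goods → 8.75% → €4.39
Wooden train set €32.86: toys → 7.75% → €2.55
Total tax = €18.98 + €2.08 + €2.23 + €3.40 + €4.39 + €2.55 = €33.63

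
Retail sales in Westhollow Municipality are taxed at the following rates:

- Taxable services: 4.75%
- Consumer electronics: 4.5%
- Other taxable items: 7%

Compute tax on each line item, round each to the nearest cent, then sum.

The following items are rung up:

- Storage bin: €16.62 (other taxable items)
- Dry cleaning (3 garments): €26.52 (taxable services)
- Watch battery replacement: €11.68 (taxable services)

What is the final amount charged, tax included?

Storage bin €16.62: other taxable items → 7% → €1.16
Dry cleaning (3 garments) €26.52: taxable services → 4.75% → €1.26
Watch battery replacement €11.68: taxable services → 4.75% → €0.55
Subtotal = €54.82; tax = €2.97; total due = €57.79

€57.79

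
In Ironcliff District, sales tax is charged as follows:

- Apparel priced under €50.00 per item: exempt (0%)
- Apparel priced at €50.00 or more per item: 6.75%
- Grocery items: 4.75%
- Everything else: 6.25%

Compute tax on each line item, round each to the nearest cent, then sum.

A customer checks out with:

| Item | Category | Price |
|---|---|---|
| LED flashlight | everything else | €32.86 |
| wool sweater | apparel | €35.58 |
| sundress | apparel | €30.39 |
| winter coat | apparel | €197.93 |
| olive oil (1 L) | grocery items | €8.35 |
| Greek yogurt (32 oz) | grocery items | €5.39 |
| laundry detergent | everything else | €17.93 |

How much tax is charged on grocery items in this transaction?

Olive oil (1 L) €8.35: grocery items → 4.75% → €0.40
Greek yogurt (32 oz) €5.39: grocery items → 4.75% → €0.26
Tax on grocery items = €0.40 + €0.26 = €0.66

€0.66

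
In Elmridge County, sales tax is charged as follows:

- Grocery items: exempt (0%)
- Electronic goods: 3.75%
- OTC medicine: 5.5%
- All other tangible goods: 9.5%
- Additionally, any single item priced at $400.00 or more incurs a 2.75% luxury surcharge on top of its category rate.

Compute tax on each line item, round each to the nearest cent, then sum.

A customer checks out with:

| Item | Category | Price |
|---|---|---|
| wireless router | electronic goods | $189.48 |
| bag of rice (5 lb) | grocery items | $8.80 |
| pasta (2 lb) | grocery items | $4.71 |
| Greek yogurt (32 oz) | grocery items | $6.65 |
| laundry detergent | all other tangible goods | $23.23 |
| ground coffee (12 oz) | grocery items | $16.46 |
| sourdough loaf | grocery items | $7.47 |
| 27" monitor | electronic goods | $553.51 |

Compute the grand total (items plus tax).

$855.61

Wireless router $189.48: electronic goods → 3.75% → $7.11
Bag of rice (5 lb) $8.80: grocery items → 0% → $0.00
Pasta (2 lb) $4.71: grocery items → 0% → $0.00
Greek yogurt (32 oz) $6.65: grocery items → 0% → $0.00
Laundry detergent $23.23: all other tangible goods → 9.5% → $2.21
Ground coffee (12 oz) $16.46: grocery items → 0% → $0.00
Sourdough loaf $7.47: grocery items → 0% → $0.00
27" monitor $553.51: electronic goods → 3.75% + 2.75% surcharge = 6.5% → $35.98
Subtotal = $810.31; tax = $45.30; total due = $855.61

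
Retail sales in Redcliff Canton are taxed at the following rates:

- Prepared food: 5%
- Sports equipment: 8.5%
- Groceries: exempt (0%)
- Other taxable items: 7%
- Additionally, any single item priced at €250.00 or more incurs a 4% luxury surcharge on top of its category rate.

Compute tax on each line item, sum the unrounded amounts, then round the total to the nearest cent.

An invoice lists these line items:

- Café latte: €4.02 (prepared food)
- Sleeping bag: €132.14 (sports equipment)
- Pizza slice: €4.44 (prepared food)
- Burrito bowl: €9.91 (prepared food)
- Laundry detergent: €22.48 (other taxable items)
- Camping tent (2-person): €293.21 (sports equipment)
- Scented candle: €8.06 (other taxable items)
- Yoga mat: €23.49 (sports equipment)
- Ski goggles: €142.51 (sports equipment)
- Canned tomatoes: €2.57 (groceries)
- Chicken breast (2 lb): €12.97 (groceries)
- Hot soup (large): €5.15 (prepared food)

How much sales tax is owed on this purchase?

Café latte €4.02: prepared food → 5% → €0.201
Sleeping bag €132.14: sports equipment → 8.5% → €11.2319
Pizza slice €4.44: prepared food → 5% → €0.222
Burrito bowl €9.91: prepared food → 5% → €0.4955
Laundry detergent €22.48: other taxable items → 7% → €1.5736
Camping tent (2-person) €293.21: sports equipment → 8.5% + 4% surcharge = 12.5% → €36.65125
Scented candle €8.06: other taxable items → 7% → €0.5642
Yoga mat €23.49: sports equipment → 8.5% → €1.99665
Ski goggles €142.51: sports equipment → 8.5% → €12.11335
Canned tomatoes €2.57: groceries → 0% → €0.00
Chicken breast (2 lb) €12.97: groceries → 0% → €0.00
Hot soup (large) €5.15: prepared food → 5% → €0.2575
Unrounded tax sum = €65.30695 → €65.31

€65.31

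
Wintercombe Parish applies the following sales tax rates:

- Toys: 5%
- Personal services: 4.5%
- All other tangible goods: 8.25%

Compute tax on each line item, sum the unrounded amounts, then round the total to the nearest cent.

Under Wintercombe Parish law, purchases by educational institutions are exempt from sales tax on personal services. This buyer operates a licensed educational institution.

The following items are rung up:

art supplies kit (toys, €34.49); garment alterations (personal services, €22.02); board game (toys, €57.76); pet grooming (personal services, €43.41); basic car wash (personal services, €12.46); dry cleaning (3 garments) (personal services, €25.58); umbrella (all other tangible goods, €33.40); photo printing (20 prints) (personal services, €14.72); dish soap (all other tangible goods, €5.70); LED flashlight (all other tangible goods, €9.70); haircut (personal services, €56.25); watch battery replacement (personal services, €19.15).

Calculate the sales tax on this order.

Art supplies kit €34.49: toys → 5% → €1.7245
Garment alterations €22.02: personal services, buyer-exempt → 0% → €0.00
Board game €57.76: toys → 5% → €2.888
Pet grooming €43.41: personal services, buyer-exempt → 0% → €0.00
Basic car wash €12.46: personal services, buyer-exempt → 0% → €0.00
Dry cleaning (3 garments) €25.58: personal services, buyer-exempt → 0% → €0.00
Umbrella €33.40: all other tangible goods → 8.25% → €2.7555
Photo printing (20 prints) €14.72: personal services, buyer-exempt → 0% → €0.00
Dish soap €5.70: all other tangible goods → 8.25% → €0.47025
LED flashlight €9.70: all other tangible goods → 8.25% → €0.80025
Haircut €56.25: personal services, buyer-exempt → 0% → €0.00
Watch battery replacement €19.15: personal services, buyer-exempt → 0% → €0.00
Unrounded tax sum = €8.6385 → €8.64

€8.64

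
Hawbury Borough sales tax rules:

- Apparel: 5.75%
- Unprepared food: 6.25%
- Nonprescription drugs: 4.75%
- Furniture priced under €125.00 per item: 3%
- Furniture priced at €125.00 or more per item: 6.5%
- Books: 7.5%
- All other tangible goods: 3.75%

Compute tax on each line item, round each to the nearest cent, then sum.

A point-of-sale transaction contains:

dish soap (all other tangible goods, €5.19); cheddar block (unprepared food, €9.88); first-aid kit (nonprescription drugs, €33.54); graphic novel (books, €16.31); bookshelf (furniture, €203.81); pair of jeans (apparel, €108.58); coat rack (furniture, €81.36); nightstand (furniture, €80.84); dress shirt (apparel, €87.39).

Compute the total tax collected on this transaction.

Dish soap €5.19: all other tangible goods → 3.75% → €0.19
Cheddar block €9.88: unprepared food → 6.25% → €0.62
First-aid kit €33.54: nonprescription drugs → 4.75% → €1.59
Graphic novel €16.31: books → 7.5% → €1.22
Bookshelf €203.81: furniture, €125.00 or more → 6.5% → €13.25
Pair of jeans €108.58: apparel → 5.75% → €6.24
Coat rack €81.36: furniture, under €125.00 → 3% → €2.44
Nightstand €80.84: furniture, under €125.00 → 3% → €2.43
Dress shirt €87.39: apparel → 5.75% → €5.02
Total tax = €0.19 + €0.62 + €1.59 + €1.22 + €13.25 + €6.24 + €2.44 + €2.43 + €5.02 = €33.00

€33.00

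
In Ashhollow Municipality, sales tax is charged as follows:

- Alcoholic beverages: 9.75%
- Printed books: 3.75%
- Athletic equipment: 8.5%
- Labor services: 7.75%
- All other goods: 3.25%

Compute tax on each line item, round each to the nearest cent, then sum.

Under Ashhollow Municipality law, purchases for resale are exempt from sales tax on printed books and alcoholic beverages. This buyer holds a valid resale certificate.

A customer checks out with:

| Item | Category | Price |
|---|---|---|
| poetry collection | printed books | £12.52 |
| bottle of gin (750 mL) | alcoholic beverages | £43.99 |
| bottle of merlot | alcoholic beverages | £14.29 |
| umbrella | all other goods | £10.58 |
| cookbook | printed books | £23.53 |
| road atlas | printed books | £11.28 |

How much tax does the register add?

£0.34

Poetry collection £12.52: printed books, buyer-exempt → 0% → £0.00
Bottle of gin (750 mL) £43.99: alcoholic beverages, buyer-exempt → 0% → £0.00
Bottle of merlot £14.29: alcoholic beverages, buyer-exempt → 0% → £0.00
Umbrella £10.58: all other goods → 3.25% → £0.34
Cookbook £23.53: printed books, buyer-exempt → 0% → £0.00
Road atlas £11.28: printed books, buyer-exempt → 0% → £0.00
Total tax = £0.34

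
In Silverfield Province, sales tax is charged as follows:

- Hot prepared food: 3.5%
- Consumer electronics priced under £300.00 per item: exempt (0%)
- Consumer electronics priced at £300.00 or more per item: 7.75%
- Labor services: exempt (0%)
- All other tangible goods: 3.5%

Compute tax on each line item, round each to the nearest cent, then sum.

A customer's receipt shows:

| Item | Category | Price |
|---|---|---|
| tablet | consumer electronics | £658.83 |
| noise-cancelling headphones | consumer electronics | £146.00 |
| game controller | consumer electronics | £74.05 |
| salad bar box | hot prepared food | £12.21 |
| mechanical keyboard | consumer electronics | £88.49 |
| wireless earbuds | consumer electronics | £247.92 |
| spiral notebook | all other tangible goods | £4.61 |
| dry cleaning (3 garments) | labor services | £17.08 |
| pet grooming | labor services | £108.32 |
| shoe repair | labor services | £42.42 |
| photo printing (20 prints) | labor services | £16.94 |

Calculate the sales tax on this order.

Tablet £658.83: consumer electronics, £300.00 or more → 7.75% → £51.06
Noise-cancelling headphones £146.00: consumer electronics, under £300.00 → 0% → £0.00
Game controller £74.05: consumer electronics, under £300.00 → 0% → £0.00
Salad bar box £12.21: hot prepared food → 3.5% → £0.43
Mechanical keyboard £88.49: consumer electronics, under £300.00 → 0% → £0.00
Wireless earbuds £247.92: consumer electronics, under £300.00 → 0% → £0.00
Spiral notebook £4.61: all other tangible goods → 3.5% → £0.16
Dry cleaning (3 garments) £17.08: labor services → 0% → £0.00
Pet grooming £108.32: labor services → 0% → £0.00
Shoe repair £42.42: labor services → 0% → £0.00
Photo printing (20 prints) £16.94: labor services → 0% → £0.00
Total tax = £51.06 + £0.43 + £0.16 = £51.65

£51.65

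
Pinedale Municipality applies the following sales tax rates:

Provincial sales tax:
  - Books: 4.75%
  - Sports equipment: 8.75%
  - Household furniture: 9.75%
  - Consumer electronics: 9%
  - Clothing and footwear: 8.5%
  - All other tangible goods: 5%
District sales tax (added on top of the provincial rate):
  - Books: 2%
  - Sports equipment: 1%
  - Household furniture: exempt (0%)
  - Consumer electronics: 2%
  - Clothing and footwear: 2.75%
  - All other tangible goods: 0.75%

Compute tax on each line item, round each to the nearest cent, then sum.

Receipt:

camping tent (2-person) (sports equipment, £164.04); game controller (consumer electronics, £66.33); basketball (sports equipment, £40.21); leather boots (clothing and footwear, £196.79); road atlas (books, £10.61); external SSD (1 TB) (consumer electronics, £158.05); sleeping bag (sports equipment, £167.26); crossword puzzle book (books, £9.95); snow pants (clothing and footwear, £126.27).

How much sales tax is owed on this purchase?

Camping tent (2-person) £164.04: sports equipment → 8.75% + 1% district = 9.75% → £15.99
Game controller £66.33: consumer electronics → 9% + 2% district = 11% → £7.30
Basketball £40.21: sports equipment → 8.75% + 1% district = 9.75% → £3.92
Leather boots £196.79: clothing and footwear → 8.5% + 2.75% district = 11.25% → £22.14
Road atlas £10.61: books → 4.75% + 2% district = 6.75% → £0.72
External SSD (1 TB) £158.05: consumer electronics → 9% + 2% district = 11% → £17.39
Sleeping bag £167.26: sports equipment → 8.75% + 1% district = 9.75% → £16.31
Crossword puzzle book £9.95: books → 4.75% + 2% district = 6.75% → £0.67
Snow pants £126.27: clothing and footwear → 8.5% + 2.75% district = 11.25% → £14.21
Total tax = £15.99 + £7.30 + £3.92 + £22.14 + £0.72 + £17.39 + £16.31 + £0.67 + £14.21 = £98.65

£98.65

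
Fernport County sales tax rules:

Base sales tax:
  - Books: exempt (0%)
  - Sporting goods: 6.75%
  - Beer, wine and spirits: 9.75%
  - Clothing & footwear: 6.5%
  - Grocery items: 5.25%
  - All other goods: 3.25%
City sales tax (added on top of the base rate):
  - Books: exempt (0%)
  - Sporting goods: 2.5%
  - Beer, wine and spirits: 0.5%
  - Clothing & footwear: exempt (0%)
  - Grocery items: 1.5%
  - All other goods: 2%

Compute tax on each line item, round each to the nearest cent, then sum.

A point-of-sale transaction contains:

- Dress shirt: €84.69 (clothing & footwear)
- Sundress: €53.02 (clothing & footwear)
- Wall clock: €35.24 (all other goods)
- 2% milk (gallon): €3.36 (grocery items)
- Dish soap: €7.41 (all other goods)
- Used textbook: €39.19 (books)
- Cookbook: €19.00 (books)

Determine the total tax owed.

Dress shirt €84.69: clothing & footwear → 6.5% + 0% city = 6.5% → €5.50
Sundress €53.02: clothing & footwear → 6.5% + 0% city = 6.5% → €3.45
Wall clock €35.24: all other goods → 3.25% + 2% city = 5.25% → €1.85
2% milk (gallon) €3.36: grocery items → 5.25% + 1.5% city = 6.75% → €0.23
Dish soap €7.41: all other goods → 3.25% + 2% city = 5.25% → €0.39
Used textbook €39.19: books → 0% + 0% city = 0% → €0.00
Cookbook €19.00: books → 0% + 0% city = 0% → €0.00
Total tax = €5.50 + €3.45 + €1.85 + €0.23 + €0.39 = €11.42

€11.42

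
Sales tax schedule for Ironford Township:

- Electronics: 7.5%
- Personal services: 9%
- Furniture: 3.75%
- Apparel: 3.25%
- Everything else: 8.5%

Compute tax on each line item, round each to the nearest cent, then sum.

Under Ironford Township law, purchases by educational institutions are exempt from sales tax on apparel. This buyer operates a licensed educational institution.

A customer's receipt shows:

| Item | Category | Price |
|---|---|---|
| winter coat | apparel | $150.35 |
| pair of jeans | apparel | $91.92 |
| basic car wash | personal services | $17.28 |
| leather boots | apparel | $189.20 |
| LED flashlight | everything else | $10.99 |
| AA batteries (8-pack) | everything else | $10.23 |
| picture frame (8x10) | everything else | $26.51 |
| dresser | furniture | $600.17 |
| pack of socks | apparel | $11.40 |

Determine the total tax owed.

$28.12

Winter coat $150.35: apparel, buyer-exempt → 0% → $0.00
Pair of jeans $91.92: apparel, buyer-exempt → 0% → $0.00
Basic car wash $17.28: personal services → 9% → $1.56
Leather boots $189.20: apparel, buyer-exempt → 0% → $0.00
LED flashlight $10.99: everything else → 8.5% → $0.93
AA batteries (8-pack) $10.23: everything else → 8.5% → $0.87
Picture frame (8x10) $26.51: everything else → 8.5% → $2.25
Dresser $600.17: furniture → 3.75% → $22.51
Pack of socks $11.40: apparel, buyer-exempt → 0% → $0.00
Total tax = $1.56 + $0.93 + $0.87 + $2.25 + $22.51 = $28.12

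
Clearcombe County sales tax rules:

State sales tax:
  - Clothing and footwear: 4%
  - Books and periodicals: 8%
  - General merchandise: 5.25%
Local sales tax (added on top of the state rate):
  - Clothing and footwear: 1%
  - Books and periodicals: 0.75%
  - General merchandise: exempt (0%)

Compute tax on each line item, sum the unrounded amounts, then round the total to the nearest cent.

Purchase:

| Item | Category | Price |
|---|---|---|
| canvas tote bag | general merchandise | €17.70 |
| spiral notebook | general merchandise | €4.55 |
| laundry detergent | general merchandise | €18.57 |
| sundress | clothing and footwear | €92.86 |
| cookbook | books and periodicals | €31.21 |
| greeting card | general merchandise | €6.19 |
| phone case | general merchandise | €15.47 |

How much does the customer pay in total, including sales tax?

Canvas tote bag €17.70: general merchandise → 5.25% + 0% local = 5.25% → €0.92925
Spiral notebook €4.55: general merchandise → 5.25% + 0% local = 5.25% → €0.238875
Laundry detergent €18.57: general merchandise → 5.25% + 0% local = 5.25% → €0.974925
Sundress €92.86: clothing and footwear → 4% + 1% local = 5% → €4.643
Cookbook €31.21: books and periodicals → 8% + 0.75% local = 8.75% → €2.730875
Greeting card €6.19: general merchandise → 5.25% + 0% local = 5.25% → €0.324975
Phone case €15.47: general merchandise → 5.25% + 0% local = 5.25% → €0.812175
Subtotal = €186.55; unrounded tax = €10.654075 → €10.65; total due = €197.20

€197.20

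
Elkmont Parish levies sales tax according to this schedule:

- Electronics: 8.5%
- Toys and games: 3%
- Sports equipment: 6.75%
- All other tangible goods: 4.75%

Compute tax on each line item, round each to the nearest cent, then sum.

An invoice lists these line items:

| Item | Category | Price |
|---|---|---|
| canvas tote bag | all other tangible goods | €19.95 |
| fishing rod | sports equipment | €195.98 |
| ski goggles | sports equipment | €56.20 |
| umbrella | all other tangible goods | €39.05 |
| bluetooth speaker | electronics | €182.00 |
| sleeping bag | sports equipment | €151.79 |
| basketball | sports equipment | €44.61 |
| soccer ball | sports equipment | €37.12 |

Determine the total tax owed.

Canvas tote bag €19.95: all other tangible goods → 4.75% → €0.95
Fishing rod €195.98: sports equipment → 6.75% → €13.23
Ski goggles €56.20: sports equipment → 6.75% → €3.79
Umbrella €39.05: all other tangible goods → 4.75% → €1.85
Bluetooth speaker €182.00: electronics → 8.5% → €15.47
Sleeping bag €151.79: sports equipment → 6.75% → €10.25
Basketball €44.61: sports equipment → 6.75% → €3.01
Soccer ball €37.12: sports equipment → 6.75% → €2.51
Total tax = €0.95 + €13.23 + €3.79 + €1.85 + €15.47 + €10.25 + €3.01 + €2.51 = €51.06

€51.06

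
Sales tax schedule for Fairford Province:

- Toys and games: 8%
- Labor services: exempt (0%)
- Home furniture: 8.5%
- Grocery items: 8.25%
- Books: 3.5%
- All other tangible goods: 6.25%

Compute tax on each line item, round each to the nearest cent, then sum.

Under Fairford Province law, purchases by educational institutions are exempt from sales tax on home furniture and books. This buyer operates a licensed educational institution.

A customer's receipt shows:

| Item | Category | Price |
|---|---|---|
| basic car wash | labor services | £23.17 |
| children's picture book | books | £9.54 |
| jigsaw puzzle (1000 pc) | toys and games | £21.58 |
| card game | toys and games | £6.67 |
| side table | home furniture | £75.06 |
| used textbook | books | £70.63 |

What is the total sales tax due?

£2.26

Basic car wash £23.17: labor services → 0% → £0.00
Children's picture book £9.54: books, buyer-exempt → 0% → £0.00
Jigsaw puzzle (1000 pc) £21.58: toys and games → 8% → £1.73
Card game £6.67: toys and games → 8% → £0.53
Side table £75.06: home furniture, buyer-exempt → 0% → £0.00
Used textbook £70.63: books, buyer-exempt → 0% → £0.00
Total tax = £1.73 + £0.53 = £2.26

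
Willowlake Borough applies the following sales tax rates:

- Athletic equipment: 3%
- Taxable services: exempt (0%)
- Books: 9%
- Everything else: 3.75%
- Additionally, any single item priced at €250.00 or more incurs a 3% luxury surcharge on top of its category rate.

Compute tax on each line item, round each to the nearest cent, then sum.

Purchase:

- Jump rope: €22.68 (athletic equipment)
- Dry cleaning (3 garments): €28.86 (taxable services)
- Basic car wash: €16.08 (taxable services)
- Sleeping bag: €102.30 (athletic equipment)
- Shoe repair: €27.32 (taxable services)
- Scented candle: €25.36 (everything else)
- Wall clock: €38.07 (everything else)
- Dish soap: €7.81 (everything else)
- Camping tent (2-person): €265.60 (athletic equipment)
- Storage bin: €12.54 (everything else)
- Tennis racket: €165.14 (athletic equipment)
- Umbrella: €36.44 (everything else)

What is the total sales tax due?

Jump rope €22.68: athletic equipment → 3% → €0.68
Dry cleaning (3 garments) €28.86: taxable services → 0% → €0.00
Basic car wash €16.08: taxable services → 0% → €0.00
Sleeping bag €102.30: athletic equipment → 3% → €3.07
Shoe repair €27.32: taxable services → 0% → €0.00
Scented candle €25.36: everything else → 3.75% → €0.95
Wall clock €38.07: everything else → 3.75% → €1.43
Dish soap €7.81: everything else → 3.75% → €0.29
Camping tent (2-person) €265.60: athletic equipment → 3% + 3% surcharge = 6% → €15.94
Storage bin €12.54: everything else → 3.75% → €0.47
Tennis racket €165.14: athletic equipment → 3% → €4.95
Umbrella €36.44: everything else → 3.75% → €1.37
Total tax = €0.68 + €3.07 + €0.95 + €1.43 + €0.29 + €15.94 + €0.47 + €4.95 + €1.37 = €29.15

€29.15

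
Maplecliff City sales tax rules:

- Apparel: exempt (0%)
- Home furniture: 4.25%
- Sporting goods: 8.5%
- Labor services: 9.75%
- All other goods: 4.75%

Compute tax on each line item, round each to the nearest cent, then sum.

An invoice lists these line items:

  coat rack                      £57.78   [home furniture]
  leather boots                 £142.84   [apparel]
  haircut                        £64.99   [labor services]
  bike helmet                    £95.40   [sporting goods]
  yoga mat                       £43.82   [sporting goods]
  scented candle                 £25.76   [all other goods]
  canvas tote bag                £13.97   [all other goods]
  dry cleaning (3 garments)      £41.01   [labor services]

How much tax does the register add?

£26.51

Coat rack £57.78: home furniture → 4.25% → £2.46
Leather boots £142.84: apparel → 0% → £0.00
Haircut £64.99: labor services → 9.75% → £6.34
Bike helmet £95.40: sporting goods → 8.5% → £8.11
Yoga mat £43.82: sporting goods → 8.5% → £3.72
Scented candle £25.76: all other goods → 4.75% → £1.22
Canvas tote bag £13.97: all other goods → 4.75% → £0.66
Dry cleaning (3 garments) £41.01: labor services → 9.75% → £4.00
Total tax = £2.46 + £6.34 + £8.11 + £3.72 + £1.22 + £0.66 + £4.00 = £26.51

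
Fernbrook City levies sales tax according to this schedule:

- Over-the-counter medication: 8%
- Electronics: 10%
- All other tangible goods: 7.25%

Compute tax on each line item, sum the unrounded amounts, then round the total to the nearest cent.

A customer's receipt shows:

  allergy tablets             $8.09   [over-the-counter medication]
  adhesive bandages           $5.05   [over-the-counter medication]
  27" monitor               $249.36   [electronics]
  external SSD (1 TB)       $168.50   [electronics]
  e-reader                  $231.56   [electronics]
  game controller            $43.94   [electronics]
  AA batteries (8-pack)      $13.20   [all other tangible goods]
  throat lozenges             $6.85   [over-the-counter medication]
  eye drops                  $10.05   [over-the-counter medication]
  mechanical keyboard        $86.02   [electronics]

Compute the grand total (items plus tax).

$903.92

Allergy tablets $8.09: over-the-counter medication → 8% → $0.6472
Adhesive bandages $5.05: over-the-counter medication → 8% → $0.404
27" monitor $249.36: electronics → 10% → $24.936
External SSD (1 TB) $168.50: electronics → 10% → $16.85
E-reader $231.56: electronics → 10% → $23.156
Game controller $43.94: electronics → 10% → $4.394
AA batteries (8-pack) $13.20: all other tangible goods → 7.25% → $0.957
Throat lozenges $6.85: over-the-counter medication → 8% → $0.548
Eye drops $10.05: over-the-counter medication → 8% → $0.804
Mechanical keyboard $86.02: electronics → 10% → $8.602
Subtotal = $822.62; unrounded tax = $81.2982 → $81.30; total due = $903.92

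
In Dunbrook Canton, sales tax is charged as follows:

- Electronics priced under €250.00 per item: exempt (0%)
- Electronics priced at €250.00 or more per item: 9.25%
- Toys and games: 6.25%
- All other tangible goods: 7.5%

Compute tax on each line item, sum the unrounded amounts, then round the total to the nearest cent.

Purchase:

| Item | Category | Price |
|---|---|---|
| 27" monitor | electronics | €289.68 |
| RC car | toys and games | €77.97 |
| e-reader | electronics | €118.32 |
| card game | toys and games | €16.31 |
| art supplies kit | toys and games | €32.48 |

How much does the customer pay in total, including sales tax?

€569.48

27" monitor €289.68: electronics, €250.00 or more → 9.25% → €26.7954
RC car €77.97: toys and games → 6.25% → €4.873125
E-reader €118.32: electronics, under €250.00 → 0% → €0.00
Card game €16.31: toys and games → 6.25% → €1.019375
Art supplies kit €32.48: toys and games → 6.25% → €2.03
Subtotal = €534.76; unrounded tax = €34.7179 → €34.72; total due = €569.48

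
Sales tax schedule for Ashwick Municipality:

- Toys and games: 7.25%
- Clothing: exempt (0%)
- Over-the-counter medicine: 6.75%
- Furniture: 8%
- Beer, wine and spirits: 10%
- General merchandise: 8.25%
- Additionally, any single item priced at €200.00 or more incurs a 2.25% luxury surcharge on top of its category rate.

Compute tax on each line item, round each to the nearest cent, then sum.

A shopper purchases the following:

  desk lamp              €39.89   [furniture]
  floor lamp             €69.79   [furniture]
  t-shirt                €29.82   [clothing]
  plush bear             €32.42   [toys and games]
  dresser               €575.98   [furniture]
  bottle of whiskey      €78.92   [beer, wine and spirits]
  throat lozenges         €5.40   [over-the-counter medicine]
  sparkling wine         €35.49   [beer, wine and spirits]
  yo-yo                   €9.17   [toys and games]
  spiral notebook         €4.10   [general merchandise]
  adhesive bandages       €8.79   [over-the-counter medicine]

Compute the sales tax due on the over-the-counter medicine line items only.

€0.95

Throat lozenges €5.40: over-the-counter medicine → 6.75% → €0.36
Adhesive bandages €8.79: over-the-counter medicine → 6.75% → €0.59
Tax on over-the-counter medicine = €0.36 + €0.59 = €0.95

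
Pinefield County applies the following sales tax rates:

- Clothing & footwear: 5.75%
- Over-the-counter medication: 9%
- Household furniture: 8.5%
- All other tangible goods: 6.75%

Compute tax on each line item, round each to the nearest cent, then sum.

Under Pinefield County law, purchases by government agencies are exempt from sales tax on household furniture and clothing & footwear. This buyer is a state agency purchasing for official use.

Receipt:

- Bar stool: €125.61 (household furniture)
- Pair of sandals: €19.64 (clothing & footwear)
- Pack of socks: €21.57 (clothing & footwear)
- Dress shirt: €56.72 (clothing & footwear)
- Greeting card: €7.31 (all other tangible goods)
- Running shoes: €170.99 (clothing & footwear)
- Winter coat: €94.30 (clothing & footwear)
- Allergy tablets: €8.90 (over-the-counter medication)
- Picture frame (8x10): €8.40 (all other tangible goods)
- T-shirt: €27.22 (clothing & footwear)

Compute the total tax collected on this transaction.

€1.86

Bar stool €125.61: household furniture, buyer-exempt → 0% → €0.00
Pair of sandals €19.64: clothing & footwear, buyer-exempt → 0% → €0.00
Pack of socks €21.57: clothing & footwear, buyer-exempt → 0% → €0.00
Dress shirt €56.72: clothing & footwear, buyer-exempt → 0% → €0.00
Greeting card €7.31: all other tangible goods → 6.75% → €0.49
Running shoes €170.99: clothing & footwear, buyer-exempt → 0% → €0.00
Winter coat €94.30: clothing & footwear, buyer-exempt → 0% → €0.00
Allergy tablets €8.90: over-the-counter medication → 9% → €0.80
Picture frame (8x10) €8.40: all other tangible goods → 6.75% → €0.57
T-shirt €27.22: clothing & footwear, buyer-exempt → 0% → €0.00
Total tax = €0.49 + €0.80 + €0.57 = €1.86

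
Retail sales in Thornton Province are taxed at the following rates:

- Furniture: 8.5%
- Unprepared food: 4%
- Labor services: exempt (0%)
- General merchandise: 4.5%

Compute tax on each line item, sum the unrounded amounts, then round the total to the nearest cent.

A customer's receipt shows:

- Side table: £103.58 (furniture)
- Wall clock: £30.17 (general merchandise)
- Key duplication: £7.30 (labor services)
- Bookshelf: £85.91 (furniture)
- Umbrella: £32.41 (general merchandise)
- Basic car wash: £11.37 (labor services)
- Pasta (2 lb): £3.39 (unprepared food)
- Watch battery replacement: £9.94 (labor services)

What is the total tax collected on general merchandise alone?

Wall clock £30.17: general merchandise → 4.5% → £1.35765
Umbrella £32.41: general merchandise → 4.5% → £1.45845
Tax on general merchandise: unrounded sum = £2.8161 → £2.82

£2.82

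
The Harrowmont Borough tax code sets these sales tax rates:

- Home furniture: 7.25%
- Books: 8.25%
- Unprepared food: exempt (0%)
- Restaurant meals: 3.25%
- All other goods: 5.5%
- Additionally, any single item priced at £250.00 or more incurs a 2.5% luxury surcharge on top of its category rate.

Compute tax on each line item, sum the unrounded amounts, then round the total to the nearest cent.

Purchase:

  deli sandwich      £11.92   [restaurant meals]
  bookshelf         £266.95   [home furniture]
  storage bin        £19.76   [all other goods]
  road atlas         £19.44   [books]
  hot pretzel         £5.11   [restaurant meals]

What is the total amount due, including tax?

Deli sandwich £11.92: restaurant meals → 3.25% → £0.3874
Bookshelf £266.95: home furniture → 7.25% + 2.5% surcharge = 9.75% → £26.027625
Storage bin £19.76: all other goods → 5.5% → £1.0868
Road atlas £19.44: books → 8.25% → £1.6038
Hot pretzel £5.11: restaurant meals → 3.25% → £0.166075
Subtotal = £323.18; unrounded tax = £29.2717 → £29.27; total due = £352.45

£352.45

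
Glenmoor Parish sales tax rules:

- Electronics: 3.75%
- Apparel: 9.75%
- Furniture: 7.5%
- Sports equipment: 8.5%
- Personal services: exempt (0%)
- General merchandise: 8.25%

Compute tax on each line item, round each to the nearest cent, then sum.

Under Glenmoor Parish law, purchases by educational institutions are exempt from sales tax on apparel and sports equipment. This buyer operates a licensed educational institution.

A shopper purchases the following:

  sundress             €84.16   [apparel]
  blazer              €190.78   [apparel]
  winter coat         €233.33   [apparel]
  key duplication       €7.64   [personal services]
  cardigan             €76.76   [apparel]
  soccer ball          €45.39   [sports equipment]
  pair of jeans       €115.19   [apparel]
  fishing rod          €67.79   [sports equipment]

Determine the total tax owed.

Sundress €84.16: apparel, buyer-exempt → 0% → €0.00
Blazer €190.78: apparel, buyer-exempt → 0% → €0.00
Winter coat €233.33: apparel, buyer-exempt → 0% → €0.00
Key duplication €7.64: personal services → 0% → €0.00
Cardigan €76.76: apparel, buyer-exempt → 0% → €0.00
Soccer ball €45.39: sports equipment, buyer-exempt → 0% → €0.00
Pair of jeans €115.19: apparel, buyer-exempt → 0% → €0.00
Fishing rod €67.79: sports equipment, buyer-exempt → 0% → €0.00
Total tax = €0.00

€0.00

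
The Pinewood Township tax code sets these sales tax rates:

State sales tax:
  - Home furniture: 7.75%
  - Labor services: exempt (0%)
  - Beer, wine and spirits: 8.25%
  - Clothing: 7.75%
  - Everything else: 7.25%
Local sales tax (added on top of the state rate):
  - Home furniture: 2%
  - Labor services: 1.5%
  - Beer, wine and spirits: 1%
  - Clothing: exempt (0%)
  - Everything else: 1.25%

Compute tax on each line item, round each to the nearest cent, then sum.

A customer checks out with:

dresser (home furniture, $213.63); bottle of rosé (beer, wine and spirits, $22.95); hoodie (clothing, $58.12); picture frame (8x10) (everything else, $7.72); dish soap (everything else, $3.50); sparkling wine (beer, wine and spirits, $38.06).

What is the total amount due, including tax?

Dresser $213.63: home furniture → 7.75% + 2% local = 9.75% → $20.83
Bottle of rosé $22.95: beer, wine and spirits → 8.25% + 1% local = 9.25% → $2.12
Hoodie $58.12: clothing → 7.75% + 0% local = 7.75% → $4.50
Picture frame (8x10) $7.72: everything else → 7.25% + 1.25% local = 8.5% → $0.66
Dish soap $3.50: everything else → 7.25% + 1.25% local = 8.5% → $0.30
Sparkling wine $38.06: beer, wine and spirits → 8.25% + 1% local = 9.25% → $3.52
Subtotal = $343.98; tax = $31.93; total due = $375.91

$375.91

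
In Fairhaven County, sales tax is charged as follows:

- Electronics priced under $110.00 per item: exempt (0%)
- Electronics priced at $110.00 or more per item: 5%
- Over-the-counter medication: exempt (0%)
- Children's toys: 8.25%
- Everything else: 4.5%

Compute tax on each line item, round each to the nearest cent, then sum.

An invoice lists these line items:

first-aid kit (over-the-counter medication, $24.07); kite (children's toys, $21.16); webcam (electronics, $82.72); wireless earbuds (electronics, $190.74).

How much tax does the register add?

First-aid kit $24.07: over-the-counter medication → 0% → $0.00
Kite $21.16: children's toys → 8.25% → $1.75
Webcam $82.72: electronics, under $110.00 → 0% → $0.00
Wireless earbuds $190.74: electronics, $110.00 or more → 5% → $9.54
Total tax = $1.75 + $9.54 = $11.29

$11.29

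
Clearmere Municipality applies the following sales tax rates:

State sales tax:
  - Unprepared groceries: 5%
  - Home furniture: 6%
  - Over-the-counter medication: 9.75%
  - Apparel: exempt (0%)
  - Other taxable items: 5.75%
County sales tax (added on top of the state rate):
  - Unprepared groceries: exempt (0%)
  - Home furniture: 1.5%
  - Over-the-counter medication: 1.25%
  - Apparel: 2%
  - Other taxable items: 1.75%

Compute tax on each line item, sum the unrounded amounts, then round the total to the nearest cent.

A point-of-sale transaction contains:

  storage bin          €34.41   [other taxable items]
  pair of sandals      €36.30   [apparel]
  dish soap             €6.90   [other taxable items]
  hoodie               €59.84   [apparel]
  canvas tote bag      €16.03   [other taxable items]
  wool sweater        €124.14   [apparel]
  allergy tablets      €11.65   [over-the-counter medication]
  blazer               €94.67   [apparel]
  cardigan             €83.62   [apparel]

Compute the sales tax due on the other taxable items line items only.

Storage bin €34.41: other taxable items → 5.75% + 1.75% county = 7.5% → €2.58075
Dish soap €6.90: other taxable items → 5.75% + 1.75% county = 7.5% → €0.5175
Canvas tote bag €16.03: other taxable items → 5.75% + 1.75% county = 7.5% → €1.20225
Tax on other taxable items: unrounded sum = €4.3005 → €4.30

€4.30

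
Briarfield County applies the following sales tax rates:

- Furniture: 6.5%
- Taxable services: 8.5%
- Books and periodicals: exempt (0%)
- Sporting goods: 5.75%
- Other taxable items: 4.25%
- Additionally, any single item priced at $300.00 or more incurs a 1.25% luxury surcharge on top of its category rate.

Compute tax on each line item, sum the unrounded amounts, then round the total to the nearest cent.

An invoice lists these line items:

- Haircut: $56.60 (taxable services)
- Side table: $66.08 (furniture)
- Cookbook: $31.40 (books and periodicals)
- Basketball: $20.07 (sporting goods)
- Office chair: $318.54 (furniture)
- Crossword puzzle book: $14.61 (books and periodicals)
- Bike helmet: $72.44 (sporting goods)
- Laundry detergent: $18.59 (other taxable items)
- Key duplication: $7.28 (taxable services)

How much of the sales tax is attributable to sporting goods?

Basketball $20.07: sporting goods → 5.75% → $1.154025
Bike helmet $72.44: sporting goods → 5.75% → $4.1653
Tax on sporting goods: unrounded sum = $5.319325 → $5.32

$5.32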